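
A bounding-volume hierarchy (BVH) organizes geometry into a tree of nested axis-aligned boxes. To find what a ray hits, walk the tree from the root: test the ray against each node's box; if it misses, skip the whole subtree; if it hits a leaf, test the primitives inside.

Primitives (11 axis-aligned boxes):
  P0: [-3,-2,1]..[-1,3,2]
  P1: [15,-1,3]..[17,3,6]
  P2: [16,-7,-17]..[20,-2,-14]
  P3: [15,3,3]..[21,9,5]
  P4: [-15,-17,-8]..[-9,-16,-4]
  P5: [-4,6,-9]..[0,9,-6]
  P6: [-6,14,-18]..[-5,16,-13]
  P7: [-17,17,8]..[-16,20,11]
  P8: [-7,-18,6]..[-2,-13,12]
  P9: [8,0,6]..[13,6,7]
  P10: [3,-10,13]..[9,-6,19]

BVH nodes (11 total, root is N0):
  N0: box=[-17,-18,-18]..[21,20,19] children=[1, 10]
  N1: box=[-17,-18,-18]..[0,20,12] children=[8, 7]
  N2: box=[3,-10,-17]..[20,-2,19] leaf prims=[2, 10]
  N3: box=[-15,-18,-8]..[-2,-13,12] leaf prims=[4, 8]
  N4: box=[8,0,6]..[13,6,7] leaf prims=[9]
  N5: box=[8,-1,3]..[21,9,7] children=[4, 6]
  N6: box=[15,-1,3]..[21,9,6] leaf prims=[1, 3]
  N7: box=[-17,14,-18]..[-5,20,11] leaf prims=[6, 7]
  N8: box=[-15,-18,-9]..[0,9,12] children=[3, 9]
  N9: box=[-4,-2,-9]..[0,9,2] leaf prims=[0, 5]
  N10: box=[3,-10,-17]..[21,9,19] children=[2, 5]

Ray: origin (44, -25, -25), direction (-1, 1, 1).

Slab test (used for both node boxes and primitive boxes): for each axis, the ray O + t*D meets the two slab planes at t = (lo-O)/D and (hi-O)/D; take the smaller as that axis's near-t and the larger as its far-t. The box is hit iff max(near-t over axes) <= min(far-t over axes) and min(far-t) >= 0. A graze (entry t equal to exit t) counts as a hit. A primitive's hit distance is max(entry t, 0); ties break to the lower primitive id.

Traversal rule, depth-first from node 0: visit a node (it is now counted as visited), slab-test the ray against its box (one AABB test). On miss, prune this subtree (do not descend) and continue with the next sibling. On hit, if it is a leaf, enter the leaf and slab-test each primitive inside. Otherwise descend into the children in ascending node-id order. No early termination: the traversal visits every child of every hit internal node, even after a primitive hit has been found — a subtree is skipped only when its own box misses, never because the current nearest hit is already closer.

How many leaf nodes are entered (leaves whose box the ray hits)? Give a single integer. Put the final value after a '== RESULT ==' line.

Walk:
N0 x:[23,61] y:[7,45] z:[7,44] -> hit [23,44], descend [1, 10]
  N1 x:[44,61] y:[7,45] z:[7,37] -> miss, prune
  N10 x:[23,41] y:[15,34] z:[8,44] -> hit [23,34], descend [2, 5]
    N2 x:[24,41] y:[15,23] z:[8,44] -> miss, prune
    N5 x:[23,36] y:[24,34] z:[28,32] -> hit [28,32], descend [4, 6]
      N4 x:[31,36] y:[25,31] z:[31,32] -> hit [31,31] leaf, test {P9@t=31}
      N6 x:[23,29] y:[24,34] z:[28,31] -> hit [28,29] leaf, test {P1@t=28, P3@t=28}

Visited [0, 1, 10, 2, 5, 4, 6]. Tests: 7 box, 2 leaf. Nearest: P1.

== RESULT ==
2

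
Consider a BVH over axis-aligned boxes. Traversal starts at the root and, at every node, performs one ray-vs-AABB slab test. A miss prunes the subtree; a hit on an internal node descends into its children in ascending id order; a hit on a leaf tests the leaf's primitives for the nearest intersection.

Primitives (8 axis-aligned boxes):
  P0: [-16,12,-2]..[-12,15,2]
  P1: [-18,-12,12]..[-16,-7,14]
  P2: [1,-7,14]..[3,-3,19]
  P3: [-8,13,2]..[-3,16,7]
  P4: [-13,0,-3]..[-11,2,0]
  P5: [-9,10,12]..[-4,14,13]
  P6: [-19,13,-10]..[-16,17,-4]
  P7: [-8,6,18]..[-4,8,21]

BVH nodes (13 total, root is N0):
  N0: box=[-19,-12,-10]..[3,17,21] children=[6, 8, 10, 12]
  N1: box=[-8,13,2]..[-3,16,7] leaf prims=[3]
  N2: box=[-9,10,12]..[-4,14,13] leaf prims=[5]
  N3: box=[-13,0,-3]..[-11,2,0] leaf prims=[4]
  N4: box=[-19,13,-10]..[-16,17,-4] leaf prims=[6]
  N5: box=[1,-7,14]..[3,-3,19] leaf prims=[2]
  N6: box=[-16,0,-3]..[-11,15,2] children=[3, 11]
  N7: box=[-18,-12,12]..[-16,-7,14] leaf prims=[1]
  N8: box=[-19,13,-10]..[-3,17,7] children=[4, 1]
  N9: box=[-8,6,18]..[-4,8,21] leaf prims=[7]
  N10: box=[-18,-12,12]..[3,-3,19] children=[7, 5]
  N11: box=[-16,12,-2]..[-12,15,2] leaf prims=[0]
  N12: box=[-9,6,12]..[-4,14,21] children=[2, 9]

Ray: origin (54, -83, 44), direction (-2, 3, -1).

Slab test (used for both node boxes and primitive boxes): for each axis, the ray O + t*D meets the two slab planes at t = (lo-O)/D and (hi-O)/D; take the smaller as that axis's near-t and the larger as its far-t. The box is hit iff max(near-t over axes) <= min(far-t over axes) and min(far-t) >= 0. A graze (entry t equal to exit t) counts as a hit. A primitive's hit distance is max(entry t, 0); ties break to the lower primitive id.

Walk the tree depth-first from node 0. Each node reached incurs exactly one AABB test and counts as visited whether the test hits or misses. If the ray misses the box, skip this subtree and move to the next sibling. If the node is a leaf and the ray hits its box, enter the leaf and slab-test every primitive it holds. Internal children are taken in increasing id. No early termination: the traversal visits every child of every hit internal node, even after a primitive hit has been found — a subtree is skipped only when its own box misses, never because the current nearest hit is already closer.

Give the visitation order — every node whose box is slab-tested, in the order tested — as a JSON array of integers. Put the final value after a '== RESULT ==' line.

Trace the traversal:
N0 x:[51/2,73/2] y:[71/3,100/3] z:[23,54] -> hit [51/2,100/3], descend [6, 8, 10, 12]
  N6 x:[65/2,35] y:[83/3,98/3] z:[42,47] -> miss, prune
  N8 x:[57/2,73/2] y:[32,100/3] z:[37,54] -> miss, prune
  N10 x:[51/2,36] y:[71/3,80/3] z:[25,32] -> hit [51/2,80/3], descend [5, 7]
    N5 x:[51/2,53/2] y:[76/3,80/3] z:[25,30] -> hit [51/2,53/2] leaf, test {P2@t=51/2}
    N7 x:[35,36] y:[71/3,76/3] z:[30,32] -> miss, prune
  N12 x:[29,63/2] y:[89/3,97/3] z:[23,32] -> hit [89/3,63/2], descend [2, 9]
    N2 x:[29,63/2] y:[31,97/3] z:[31,32] -> hit [31,63/2] leaf, test {P5@t=31}
    N9 x:[29,31] y:[89/3,91/3] z:[23,26] -> miss, prune

Summary -> nodes [0, 6, 8, 10, 5, 7, 12, 2, 9]; box-tests=9; leaf-entries=2; first=P2

== RESULT ==
[0, 6, 8, 10, 5, 7, 12, 2, 9]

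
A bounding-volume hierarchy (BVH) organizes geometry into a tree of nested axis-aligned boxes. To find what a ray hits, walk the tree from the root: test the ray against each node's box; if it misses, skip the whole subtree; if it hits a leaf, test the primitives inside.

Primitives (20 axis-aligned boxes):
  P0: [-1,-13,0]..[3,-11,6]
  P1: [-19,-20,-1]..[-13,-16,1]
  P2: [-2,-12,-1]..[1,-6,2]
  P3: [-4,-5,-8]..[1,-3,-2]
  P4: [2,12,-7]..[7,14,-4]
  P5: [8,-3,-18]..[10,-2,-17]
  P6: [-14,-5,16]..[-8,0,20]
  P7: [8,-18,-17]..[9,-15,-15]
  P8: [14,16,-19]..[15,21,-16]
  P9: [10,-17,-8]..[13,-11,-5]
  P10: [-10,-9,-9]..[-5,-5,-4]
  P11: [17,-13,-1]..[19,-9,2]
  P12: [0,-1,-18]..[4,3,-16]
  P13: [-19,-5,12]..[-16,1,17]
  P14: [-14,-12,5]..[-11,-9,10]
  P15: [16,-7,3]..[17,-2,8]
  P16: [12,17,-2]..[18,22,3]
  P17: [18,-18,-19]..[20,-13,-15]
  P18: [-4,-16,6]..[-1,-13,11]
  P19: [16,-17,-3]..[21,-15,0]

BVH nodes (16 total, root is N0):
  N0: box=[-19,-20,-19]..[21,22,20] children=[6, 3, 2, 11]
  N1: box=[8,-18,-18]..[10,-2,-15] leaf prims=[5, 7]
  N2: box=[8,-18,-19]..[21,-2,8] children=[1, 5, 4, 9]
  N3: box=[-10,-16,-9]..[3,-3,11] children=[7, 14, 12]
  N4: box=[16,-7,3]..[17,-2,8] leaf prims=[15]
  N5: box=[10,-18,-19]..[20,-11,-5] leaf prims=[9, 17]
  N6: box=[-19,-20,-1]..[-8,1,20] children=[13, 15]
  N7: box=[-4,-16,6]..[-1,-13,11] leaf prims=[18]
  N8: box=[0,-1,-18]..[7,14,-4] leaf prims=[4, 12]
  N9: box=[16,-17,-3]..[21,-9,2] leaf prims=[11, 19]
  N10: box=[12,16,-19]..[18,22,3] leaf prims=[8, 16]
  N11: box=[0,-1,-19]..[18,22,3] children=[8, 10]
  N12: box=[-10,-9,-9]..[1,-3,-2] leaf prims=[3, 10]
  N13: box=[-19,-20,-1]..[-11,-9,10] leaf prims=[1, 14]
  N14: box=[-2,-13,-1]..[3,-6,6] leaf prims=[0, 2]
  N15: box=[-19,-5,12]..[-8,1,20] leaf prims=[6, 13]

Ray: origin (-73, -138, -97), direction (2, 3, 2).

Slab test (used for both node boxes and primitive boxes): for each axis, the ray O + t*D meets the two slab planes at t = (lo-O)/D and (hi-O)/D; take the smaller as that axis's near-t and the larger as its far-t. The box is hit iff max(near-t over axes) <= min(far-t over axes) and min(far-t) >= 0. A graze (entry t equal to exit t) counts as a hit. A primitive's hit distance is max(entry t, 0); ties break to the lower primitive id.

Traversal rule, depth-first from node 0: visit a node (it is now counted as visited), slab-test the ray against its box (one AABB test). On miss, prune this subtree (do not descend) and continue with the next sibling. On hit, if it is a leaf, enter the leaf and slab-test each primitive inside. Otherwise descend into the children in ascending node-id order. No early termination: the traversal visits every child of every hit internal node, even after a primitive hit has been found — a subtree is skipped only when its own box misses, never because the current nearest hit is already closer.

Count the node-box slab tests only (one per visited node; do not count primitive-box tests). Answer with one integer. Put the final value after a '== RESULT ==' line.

Walk:
N0 x:[27,47] y:[118/3,160/3] z:[39,117/2] -> hit [118/3,47], descend [2, 3, 6, 11]
  N2 x:[81/2,47] y:[40,136/3] z:[39,105/2] -> hit [81/2,136/3], descend [1, 4, 5, 9]
    N1 x:[81/2,83/2] y:[40,136/3] z:[79/2,41] -> hit [81/2,41] leaf, test {P5(miss), P7@t=81/2}
    N4 x:[89/2,45] y:[131/3,136/3] z:[50,105/2] -> miss, prune
    N5 x:[83/2,93/2] y:[40,127/3] z:[39,46] -> hit [83/2,127/3] leaf, test {P9(miss), P17(miss)}
    N9 x:[89/2,47] y:[121/3,43] z:[47,99/2] -> miss, prune
  N3 x:[63/2,38] y:[122/3,45] z:[44,54] -> miss, prune
  N6 x:[27,65/2] y:[118/3,139/3] z:[48,117/2] -> miss, prune
  N11 x:[73/2,91/2] y:[137/3,160/3] z:[39,50] -> miss, prune

9 AABB tests over nodes [0, 2, 1, 4, 5, 9, 3, 6, 11]; 2 leaves entered; closest P7.

== RESULT ==
9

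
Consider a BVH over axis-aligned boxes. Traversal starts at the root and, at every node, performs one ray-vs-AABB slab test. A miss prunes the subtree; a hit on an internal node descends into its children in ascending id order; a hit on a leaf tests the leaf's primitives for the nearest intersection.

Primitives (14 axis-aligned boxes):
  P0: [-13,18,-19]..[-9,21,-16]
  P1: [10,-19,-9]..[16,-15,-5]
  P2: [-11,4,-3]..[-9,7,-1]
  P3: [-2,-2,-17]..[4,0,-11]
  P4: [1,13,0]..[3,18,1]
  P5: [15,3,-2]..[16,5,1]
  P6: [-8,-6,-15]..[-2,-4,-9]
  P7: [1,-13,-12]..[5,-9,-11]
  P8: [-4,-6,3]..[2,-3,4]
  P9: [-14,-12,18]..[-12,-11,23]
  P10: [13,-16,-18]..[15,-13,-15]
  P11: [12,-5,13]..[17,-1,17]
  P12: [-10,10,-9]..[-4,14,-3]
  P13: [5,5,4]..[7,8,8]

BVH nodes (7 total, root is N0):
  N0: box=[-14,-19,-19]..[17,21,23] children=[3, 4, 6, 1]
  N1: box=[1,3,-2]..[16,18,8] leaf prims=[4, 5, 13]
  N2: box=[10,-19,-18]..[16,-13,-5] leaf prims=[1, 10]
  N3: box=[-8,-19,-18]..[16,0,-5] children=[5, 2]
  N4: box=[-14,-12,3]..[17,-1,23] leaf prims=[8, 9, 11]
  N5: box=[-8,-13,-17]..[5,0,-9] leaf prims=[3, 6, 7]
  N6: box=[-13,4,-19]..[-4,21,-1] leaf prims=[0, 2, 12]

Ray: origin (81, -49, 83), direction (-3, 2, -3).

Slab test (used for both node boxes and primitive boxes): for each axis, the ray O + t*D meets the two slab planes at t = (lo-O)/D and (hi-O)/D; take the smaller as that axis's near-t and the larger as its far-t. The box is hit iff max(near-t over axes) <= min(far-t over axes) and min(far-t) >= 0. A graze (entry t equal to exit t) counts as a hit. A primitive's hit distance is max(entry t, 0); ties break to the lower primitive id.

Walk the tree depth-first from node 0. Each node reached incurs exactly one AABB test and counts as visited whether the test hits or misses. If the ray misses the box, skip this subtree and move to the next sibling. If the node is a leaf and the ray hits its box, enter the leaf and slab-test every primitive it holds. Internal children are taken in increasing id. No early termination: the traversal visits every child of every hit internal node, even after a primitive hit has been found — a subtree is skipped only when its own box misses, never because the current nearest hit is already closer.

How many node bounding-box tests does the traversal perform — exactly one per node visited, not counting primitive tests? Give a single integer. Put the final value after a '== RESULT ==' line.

Trace the traversal:
N0 x:[64/3,95/3] y:[15,35] z:[20,34] -> hit [64/3,95/3], descend [1, 3, 4, 6]
  N1 x:[65/3,80/3] y:[26,67/2] z:[25,85/3] -> hit [26,80/3] leaf, test {P4(miss), P5(miss), P13(miss)}
  N3 x:[65/3,89/3] y:[15,49/2] z:[88/3,101/3] -> miss, prune
  N4 x:[64/3,95/3] y:[37/2,24] z:[20,80/3] -> hit [64/3,24] leaf, test {P8(miss), P9(miss), P11@t=22}
  N6 x:[85/3,94/3] y:[53/2,35] z:[28,34] -> hit [85/3,94/3] leaf, test {P0(miss), P2(miss), P12@t=59/2}

Visited [0, 1, 3, 4, 6]. Tests: 5 box, 3 leaf. Nearest: P11.

== RESULT ==
5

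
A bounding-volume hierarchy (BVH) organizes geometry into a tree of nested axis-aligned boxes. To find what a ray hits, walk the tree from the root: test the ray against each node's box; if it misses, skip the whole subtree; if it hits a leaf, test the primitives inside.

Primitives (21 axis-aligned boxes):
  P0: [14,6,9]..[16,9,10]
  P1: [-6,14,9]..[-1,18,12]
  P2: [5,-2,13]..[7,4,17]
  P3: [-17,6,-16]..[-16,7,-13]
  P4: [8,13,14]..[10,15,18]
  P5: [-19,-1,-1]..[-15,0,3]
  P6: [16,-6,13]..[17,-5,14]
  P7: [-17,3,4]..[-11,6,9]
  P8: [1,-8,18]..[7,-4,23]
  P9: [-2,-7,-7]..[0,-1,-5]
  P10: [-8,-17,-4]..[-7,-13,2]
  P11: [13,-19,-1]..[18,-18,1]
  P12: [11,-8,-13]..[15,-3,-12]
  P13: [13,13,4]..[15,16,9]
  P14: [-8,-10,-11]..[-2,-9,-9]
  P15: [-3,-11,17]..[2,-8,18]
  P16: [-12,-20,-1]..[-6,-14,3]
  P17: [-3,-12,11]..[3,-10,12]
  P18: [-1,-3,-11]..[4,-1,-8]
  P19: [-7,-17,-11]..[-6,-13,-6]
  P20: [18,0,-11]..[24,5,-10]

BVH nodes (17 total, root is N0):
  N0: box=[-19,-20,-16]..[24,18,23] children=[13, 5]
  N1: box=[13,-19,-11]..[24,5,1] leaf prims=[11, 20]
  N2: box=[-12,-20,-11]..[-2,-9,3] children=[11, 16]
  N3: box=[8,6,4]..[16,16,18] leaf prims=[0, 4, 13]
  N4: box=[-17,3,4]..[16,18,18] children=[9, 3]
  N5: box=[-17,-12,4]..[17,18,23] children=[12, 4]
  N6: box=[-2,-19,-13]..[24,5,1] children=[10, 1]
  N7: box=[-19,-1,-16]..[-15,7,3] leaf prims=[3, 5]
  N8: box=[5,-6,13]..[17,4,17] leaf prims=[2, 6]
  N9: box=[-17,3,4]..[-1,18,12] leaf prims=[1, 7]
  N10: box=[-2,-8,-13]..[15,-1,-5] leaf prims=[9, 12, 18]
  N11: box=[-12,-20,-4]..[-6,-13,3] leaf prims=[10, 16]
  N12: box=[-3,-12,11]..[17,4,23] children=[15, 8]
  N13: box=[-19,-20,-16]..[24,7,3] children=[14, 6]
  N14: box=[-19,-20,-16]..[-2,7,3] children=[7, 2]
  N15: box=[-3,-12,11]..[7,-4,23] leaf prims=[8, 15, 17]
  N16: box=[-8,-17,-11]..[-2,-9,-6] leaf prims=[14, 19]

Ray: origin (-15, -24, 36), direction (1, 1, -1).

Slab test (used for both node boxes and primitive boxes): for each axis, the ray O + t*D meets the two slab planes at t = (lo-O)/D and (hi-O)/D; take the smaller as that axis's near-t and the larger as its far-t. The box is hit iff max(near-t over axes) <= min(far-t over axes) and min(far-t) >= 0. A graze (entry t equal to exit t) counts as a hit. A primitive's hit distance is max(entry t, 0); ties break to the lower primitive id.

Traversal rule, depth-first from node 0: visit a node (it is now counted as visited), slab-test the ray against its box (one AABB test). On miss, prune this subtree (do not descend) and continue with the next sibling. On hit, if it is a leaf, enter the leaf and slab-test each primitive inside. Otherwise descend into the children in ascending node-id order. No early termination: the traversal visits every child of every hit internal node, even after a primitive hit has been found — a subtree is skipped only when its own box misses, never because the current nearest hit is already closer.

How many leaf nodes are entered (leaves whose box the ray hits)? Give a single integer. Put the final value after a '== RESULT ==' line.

Trace the traversal:
N0 x:[-4,39] y:[4,42] z:[13,52] -> hit [13,39], descend [5, 13]
  N5 x:[-2,32] y:[12,42] z:[13,32] -> hit [13,32], descend [4, 12]
    N4 x:[-2,31] y:[27,42] z:[18,32] -> hit [27,31], descend [3, 9]
      N3 x:[23,31] y:[30,40] z:[18,32] -> hit [30,31] leaf, test {P0(miss), P4(miss), P13(miss)}
      N9 x:[-2,14] y:[27,42] z:[24,32] -> miss, prune
    N12 x:[12,32] y:[12,28] z:[13,25] -> hit [13,25], descend [8, 15]
      N8 x:[20,32] y:[18,28] z:[19,23] -> hit [20,23] leaf, test {P2@t=22, P6(miss)}
      N15 x:[12,22] y:[12,20] z:[13,25] -> hit [13,20] leaf, test {P8@t=16, P15(miss), P17(miss)}
  N13 x:[-4,39] y:[4,31] z:[33,52] -> miss, prune

Visited [0, 5, 4, 3, 9, 12, 8, 15, 13]. Tests: 9 box, 3 leaf. Nearest: P8.

== RESULT ==
3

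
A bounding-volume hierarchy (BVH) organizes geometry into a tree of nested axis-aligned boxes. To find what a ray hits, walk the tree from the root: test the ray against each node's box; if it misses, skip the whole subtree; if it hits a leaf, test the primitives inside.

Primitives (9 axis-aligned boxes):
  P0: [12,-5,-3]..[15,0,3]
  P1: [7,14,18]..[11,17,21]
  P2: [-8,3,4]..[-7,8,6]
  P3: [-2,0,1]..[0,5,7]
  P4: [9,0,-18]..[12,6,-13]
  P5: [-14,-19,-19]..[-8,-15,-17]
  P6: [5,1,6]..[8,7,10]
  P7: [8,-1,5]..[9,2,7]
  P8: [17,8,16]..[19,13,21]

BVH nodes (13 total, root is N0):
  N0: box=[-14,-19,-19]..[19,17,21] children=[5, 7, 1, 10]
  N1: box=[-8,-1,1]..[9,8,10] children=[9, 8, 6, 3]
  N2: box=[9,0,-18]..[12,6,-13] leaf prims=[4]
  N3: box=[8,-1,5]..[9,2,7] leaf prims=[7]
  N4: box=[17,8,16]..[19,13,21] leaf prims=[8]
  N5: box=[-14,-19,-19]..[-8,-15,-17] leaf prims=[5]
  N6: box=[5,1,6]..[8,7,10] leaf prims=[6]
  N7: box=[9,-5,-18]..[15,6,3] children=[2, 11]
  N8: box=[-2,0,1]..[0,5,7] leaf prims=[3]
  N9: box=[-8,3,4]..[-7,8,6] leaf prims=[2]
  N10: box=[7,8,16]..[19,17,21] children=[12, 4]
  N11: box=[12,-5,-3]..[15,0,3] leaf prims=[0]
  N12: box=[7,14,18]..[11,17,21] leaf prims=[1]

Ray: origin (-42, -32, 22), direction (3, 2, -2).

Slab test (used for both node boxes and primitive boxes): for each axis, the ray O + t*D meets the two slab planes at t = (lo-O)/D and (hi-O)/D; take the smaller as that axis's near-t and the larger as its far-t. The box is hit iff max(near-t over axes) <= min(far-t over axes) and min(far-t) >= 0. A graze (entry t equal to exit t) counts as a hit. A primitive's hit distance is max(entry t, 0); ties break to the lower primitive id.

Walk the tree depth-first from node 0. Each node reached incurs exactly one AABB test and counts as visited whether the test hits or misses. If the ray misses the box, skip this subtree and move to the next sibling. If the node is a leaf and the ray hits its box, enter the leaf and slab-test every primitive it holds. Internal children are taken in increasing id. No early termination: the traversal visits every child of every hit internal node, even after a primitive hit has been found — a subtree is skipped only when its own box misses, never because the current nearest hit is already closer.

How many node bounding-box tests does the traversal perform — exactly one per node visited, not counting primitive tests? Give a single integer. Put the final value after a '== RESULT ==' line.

Walk:
N0 x:[28/3,61/3] y:[13/2,49/2] z:[1/2,41/2] -> hit [28/3,61/3], descend [1, 5, 7, 10]
  N1 x:[34/3,17] y:[31/2,20] z:[6,21/2] -> miss, prune
  N5 x:[28/3,34/3] y:[13/2,17/2] z:[39/2,41/2] -> miss, prune
  N7 x:[17,19] y:[27/2,19] z:[19/2,20] -> hit [17,19], descend [2, 11]
    N2 x:[17,18] y:[16,19] z:[35/2,20] -> hit [35/2,18] leaf, test {P4@t=35/2}
    N11 x:[18,19] y:[27/2,16] z:[19/2,25/2] -> miss, prune
  N10 x:[49/3,61/3] y:[20,49/2] z:[1/2,3] -> miss, prune

Visited [0, 1, 5, 7, 2, 11, 10]. Tests: 7 box, 1 leaf. Nearest: P4.

== RESULT ==
7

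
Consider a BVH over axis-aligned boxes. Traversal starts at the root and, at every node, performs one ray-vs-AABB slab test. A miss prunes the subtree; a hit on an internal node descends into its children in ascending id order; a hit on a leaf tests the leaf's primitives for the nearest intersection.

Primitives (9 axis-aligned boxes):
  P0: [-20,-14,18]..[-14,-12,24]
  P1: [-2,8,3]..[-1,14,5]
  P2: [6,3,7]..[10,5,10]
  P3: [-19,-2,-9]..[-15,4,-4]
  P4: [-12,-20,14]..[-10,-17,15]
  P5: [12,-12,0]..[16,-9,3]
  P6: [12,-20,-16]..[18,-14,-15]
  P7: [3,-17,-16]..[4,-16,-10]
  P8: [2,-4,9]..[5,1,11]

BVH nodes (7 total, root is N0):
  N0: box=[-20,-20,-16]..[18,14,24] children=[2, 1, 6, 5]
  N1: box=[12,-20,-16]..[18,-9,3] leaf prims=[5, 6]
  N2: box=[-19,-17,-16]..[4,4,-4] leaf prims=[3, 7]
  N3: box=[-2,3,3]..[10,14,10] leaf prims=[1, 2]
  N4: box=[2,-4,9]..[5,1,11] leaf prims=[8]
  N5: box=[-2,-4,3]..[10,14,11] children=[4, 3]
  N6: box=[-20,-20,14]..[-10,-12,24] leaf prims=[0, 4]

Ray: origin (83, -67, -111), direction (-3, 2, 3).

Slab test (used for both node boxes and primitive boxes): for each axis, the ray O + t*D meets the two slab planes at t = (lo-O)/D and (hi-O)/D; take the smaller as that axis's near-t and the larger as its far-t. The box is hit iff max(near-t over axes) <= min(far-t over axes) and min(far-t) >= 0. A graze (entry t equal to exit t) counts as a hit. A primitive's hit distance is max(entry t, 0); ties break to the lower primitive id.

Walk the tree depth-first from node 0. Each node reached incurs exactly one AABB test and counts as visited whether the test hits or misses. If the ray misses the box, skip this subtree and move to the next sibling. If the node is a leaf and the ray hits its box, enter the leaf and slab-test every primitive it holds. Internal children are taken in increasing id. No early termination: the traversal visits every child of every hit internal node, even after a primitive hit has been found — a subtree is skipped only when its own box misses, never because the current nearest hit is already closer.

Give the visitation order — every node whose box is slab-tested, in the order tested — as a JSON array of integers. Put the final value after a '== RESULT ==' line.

Walk:
N0 x:[65/3,103/3] y:[47/2,81/2] z:[95/3,45] -> hit [95/3,103/3], descend [1, 2, 5, 6]
  N1 x:[65/3,71/3] y:[47/2,29] z:[95/3,38] -> miss, prune
  N2 x:[79/3,34] y:[25,71/2] z:[95/3,107/3] -> hit [95/3,34] leaf, test {P3@t=34, P7(miss)}
  N5 x:[73/3,85/3] y:[63/2,81/2] z:[38,122/3] -> miss, prune
  N6 x:[31,103/3] y:[47/2,55/2] z:[125/3,45] -> miss, prune

5 AABB tests over nodes [0, 1, 2, 5, 6]; 1 leaf entered; closest P3.

== RESULT ==
[0, 1, 2, 5, 6]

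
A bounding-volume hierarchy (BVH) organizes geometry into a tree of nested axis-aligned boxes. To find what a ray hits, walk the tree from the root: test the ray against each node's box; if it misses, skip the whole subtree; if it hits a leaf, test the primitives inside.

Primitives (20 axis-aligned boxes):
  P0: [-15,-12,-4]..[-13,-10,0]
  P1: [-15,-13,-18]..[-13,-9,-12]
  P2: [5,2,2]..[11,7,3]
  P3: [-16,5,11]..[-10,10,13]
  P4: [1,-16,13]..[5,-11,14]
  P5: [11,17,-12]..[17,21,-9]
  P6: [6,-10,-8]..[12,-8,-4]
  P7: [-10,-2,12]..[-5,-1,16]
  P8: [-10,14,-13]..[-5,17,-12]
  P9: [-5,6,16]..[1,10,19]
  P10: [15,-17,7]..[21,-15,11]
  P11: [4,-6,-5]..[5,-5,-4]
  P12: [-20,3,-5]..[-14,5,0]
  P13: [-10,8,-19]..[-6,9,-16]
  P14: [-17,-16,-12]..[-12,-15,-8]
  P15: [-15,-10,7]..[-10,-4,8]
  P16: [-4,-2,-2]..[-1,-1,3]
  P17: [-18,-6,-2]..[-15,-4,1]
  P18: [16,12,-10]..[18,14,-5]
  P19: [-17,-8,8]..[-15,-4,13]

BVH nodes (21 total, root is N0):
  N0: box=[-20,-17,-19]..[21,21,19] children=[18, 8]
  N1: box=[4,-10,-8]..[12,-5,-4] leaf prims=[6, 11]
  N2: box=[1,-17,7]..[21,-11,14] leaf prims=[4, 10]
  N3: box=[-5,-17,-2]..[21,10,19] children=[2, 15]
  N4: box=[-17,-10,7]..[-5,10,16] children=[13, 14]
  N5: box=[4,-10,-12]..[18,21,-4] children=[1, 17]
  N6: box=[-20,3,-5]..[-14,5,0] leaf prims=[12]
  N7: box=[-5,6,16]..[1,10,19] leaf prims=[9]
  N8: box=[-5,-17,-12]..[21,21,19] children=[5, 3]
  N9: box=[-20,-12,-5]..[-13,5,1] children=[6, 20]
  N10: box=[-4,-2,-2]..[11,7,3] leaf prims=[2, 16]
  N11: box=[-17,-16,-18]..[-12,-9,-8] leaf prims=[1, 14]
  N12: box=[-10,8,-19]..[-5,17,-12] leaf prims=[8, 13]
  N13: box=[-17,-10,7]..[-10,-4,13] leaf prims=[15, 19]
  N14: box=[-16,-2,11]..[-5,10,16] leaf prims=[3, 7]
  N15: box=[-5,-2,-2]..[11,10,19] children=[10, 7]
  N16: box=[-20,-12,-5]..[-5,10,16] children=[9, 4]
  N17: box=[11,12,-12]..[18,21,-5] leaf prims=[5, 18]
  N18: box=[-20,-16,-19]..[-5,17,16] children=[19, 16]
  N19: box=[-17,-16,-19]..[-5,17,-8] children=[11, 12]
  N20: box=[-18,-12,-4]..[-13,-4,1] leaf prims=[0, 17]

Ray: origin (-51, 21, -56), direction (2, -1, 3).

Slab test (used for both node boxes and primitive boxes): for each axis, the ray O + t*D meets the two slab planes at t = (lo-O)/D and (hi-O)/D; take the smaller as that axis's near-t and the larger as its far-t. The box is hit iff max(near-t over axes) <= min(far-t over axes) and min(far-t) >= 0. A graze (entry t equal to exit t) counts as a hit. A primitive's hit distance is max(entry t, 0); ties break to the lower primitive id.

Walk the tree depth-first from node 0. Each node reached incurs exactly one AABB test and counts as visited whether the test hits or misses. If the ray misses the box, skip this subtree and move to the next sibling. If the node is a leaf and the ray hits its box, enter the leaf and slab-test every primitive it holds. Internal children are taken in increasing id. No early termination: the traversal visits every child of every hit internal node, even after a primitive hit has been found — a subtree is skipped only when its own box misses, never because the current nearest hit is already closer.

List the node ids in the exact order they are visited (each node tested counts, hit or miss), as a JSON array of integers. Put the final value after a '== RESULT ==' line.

Traverse from the root:
N0 x:[31/2,36] y:[0,38] z:[37/3,25] -> hit [31/2,25], descend [8, 18]
  N8 x:[23,36] y:[0,38] z:[44/3,25] -> hit [23,25], descend [3, 5]
    N3 x:[23,36] y:[11,38] z:[18,25] -> hit [23,25], descend [2, 15]
      N2 x:[26,36] y:[32,38] z:[21,70/3] -> miss, prune
      N15 x:[23,31] y:[11,23] z:[18,25] -> hit [23,23], descend [7, 10]
        N7 x:[23,26] y:[11,15] z:[24,25] -> miss, prune
        N10 x:[47/2,31] y:[14,23] z:[18,59/3] -> miss, prune
    N5 x:[55/2,69/2] y:[0,31] z:[44/3,52/3] -> miss, prune
  N18 x:[31/2,23] y:[4,37] z:[37/3,24] -> hit [31/2,23], descend [16, 19]
    N16 x:[31/2,23] y:[11,33] z:[17,24] -> hit [17,23], descend [4, 9]
      N4 x:[17,23] y:[11,31] z:[21,24] -> hit [21,23], descend [13, 14]
        N13 x:[17,41/2] y:[25,31] z:[21,23] -> miss, prune
        N14 x:[35/2,23] y:[11,23] z:[67/3,24] -> hit [67/3,23] leaf, test {P3(miss), P7@t=68/3}
      N9 x:[31/2,19] y:[16,33] z:[17,19] -> hit [17,19], descend [6, 20]
        N6 x:[31/2,37/2] y:[16,18] z:[17,56/3] -> hit [17,18] leaf, test {P12@t=17}
        N20 x:[33/2,19] y:[25,33] z:[52/3,19] -> miss, prune
    N19 x:[17,23] y:[4,37] z:[37/3,16] -> miss, prune

Summary -> nodes [0, 8, 3, 2, 15, 7, 10, 5, 18, 16, 4, 13, 14, 9, 6, 20, 19]; box-tests=17; leaf-entries=2; first=P12

== RESULT ==
[0, 8, 3, 2, 15, 7, 10, 5, 18, 16, 4, 13, 14, 9, 6, 20, 19]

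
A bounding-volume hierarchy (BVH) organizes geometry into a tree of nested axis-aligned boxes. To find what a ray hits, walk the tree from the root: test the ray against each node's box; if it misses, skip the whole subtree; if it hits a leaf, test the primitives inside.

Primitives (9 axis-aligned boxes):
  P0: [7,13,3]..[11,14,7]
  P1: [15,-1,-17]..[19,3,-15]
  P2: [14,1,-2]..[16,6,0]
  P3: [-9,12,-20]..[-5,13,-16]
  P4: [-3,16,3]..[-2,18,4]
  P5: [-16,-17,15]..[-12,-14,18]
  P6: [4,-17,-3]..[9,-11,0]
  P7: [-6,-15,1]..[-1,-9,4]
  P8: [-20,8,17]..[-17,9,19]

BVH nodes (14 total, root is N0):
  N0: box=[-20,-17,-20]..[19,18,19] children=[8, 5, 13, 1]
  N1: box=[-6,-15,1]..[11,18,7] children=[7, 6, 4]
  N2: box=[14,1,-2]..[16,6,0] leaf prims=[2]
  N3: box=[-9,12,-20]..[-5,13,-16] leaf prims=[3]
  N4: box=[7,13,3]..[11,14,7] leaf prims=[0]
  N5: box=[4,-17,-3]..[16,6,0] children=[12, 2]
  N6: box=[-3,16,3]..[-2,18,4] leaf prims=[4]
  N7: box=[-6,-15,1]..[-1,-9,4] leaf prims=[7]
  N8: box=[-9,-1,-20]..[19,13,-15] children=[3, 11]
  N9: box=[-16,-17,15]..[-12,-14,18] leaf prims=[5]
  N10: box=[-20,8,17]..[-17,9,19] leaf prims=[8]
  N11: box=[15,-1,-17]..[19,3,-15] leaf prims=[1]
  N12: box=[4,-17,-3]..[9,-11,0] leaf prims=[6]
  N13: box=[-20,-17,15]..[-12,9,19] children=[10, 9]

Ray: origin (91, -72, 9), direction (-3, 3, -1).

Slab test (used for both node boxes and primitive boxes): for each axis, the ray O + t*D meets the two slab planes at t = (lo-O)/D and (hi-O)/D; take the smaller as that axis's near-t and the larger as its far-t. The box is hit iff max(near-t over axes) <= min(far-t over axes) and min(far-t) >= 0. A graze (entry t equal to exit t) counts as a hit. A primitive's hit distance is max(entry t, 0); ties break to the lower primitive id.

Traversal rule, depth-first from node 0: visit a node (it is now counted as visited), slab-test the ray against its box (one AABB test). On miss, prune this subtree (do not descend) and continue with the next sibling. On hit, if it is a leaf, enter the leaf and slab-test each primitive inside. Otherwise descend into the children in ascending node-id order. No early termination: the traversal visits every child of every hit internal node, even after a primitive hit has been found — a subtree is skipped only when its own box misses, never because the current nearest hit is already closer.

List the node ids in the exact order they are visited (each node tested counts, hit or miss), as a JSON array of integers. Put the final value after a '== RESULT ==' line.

Trace the traversal:
N0 x:[24,37] y:[55/3,30] z:[-10,29] -> hit [24,29], descend [1, 5, 8, 13]
  N1 x:[80/3,97/3] y:[19,30] z:[2,8] -> miss, prune
  N5 x:[25,29] y:[55/3,26] z:[9,12] -> miss, prune
  N8 x:[24,100/3] y:[71/3,85/3] z:[24,29] -> hit [24,85/3], descend [3, 11]
    N3 x:[32,100/3] y:[28,85/3] z:[25,29] -> miss, prune
    N11 x:[24,76/3] y:[71/3,25] z:[24,26] -> hit [24,25] leaf, test {P1@t=24}
  N13 x:[103/3,37] y:[55/3,27] z:[-10,-6] -> miss, prune

order=[0, 1, 5, 8, 3, 11, 13]  |boxes|=7  |leaves|=1  hit=P1

== RESULT ==
[0, 1, 5, 8, 3, 11, 13]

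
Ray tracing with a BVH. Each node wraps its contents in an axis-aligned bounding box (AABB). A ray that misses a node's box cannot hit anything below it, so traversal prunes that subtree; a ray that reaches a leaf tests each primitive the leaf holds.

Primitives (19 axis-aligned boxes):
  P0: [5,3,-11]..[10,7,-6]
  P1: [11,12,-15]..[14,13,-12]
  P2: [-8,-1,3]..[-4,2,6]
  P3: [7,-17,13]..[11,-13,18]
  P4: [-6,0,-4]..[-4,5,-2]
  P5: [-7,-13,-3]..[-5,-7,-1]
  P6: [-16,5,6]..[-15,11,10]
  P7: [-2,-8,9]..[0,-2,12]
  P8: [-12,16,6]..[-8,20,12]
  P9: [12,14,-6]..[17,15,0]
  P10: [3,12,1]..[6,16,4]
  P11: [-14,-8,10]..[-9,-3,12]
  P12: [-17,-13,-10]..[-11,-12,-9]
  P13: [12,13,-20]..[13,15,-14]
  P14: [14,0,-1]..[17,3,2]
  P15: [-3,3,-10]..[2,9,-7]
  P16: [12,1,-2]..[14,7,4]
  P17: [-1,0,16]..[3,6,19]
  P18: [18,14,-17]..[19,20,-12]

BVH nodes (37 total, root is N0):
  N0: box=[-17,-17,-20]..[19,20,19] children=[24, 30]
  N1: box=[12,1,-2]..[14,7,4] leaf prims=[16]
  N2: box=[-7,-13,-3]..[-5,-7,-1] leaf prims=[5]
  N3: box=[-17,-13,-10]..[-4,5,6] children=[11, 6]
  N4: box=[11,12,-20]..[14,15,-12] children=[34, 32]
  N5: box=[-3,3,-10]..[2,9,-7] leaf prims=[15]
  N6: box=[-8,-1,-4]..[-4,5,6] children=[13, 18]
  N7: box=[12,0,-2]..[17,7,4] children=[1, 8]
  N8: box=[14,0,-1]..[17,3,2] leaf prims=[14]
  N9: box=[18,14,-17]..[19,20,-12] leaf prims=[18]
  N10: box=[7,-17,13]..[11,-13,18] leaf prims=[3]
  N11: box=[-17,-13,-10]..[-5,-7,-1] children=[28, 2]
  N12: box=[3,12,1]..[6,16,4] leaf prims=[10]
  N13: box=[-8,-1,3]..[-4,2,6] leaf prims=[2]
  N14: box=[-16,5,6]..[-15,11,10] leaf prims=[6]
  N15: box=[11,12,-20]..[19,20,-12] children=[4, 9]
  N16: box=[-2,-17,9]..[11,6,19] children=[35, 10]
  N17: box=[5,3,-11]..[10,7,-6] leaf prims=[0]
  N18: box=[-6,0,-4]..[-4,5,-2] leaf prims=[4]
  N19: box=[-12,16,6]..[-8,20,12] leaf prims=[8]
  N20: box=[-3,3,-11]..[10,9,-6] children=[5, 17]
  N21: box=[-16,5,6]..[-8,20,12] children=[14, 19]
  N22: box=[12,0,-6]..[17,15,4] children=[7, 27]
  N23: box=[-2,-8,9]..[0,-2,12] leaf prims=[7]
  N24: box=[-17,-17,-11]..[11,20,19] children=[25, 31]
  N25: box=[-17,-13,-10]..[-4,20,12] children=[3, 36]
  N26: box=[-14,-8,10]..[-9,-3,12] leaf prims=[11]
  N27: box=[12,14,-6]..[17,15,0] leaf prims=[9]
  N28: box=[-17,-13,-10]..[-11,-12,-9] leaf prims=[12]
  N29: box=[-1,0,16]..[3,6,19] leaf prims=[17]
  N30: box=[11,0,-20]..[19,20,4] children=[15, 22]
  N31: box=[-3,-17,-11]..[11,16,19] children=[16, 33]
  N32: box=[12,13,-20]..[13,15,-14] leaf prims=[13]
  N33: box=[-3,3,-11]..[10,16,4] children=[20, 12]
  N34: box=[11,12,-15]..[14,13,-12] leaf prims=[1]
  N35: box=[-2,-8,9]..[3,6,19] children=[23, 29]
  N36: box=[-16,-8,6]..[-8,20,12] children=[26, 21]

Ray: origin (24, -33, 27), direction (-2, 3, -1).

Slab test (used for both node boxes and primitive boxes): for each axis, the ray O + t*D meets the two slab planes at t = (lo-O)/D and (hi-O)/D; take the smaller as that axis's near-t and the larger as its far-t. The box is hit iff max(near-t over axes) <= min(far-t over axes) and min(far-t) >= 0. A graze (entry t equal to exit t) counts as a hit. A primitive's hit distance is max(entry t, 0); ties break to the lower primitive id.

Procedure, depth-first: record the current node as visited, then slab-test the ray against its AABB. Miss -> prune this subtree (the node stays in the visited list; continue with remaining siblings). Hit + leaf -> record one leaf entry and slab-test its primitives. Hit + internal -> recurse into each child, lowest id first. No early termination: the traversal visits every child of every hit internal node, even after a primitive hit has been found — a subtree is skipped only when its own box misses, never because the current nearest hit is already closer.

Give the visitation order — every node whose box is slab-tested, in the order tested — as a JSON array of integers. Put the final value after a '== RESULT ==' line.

Traverse from the root:
N0 x:[5/2,41/2] y:[16/3,53/3] z:[8,47] -> hit [8,53/3], descend [24, 30]
  N24 x:[13/2,41/2] y:[16/3,53/3] z:[8,38] -> hit [8,53/3], descend [25, 31]
    N25 x:[14,41/2] y:[20/3,53/3] z:[15,37] -> hit [15,53/3], descend [3, 36]
      N3 x:[14,41/2] y:[20/3,38/3] z:[21,37] -> miss, prune
      N36 x:[16,20] y:[25/3,53/3] z:[15,21] -> hit [16,53/3], descend [21, 26]
        N21 x:[16,20] y:[38/3,53/3] z:[15,21] -> hit [16,53/3], descend [14, 19]
          N14 x:[39/2,20] y:[38/3,44/3] z:[17,21] -> miss, prune
          N19 x:[16,18] y:[49/3,53/3] z:[15,21] -> hit [49/3,53/3] leaf, test {P8@t=49/3}
        N26 x:[33/2,19] y:[25/3,10] z:[15,17] -> miss, prune
    N31 x:[13/2,27/2] y:[16/3,49/3] z:[8,38] -> hit [8,27/2], descend [16, 33]
      N16 x:[13/2,13] y:[16/3,13] z:[8,18] -> hit [8,13], descend [10, 35]
        N10 x:[13/2,17/2] y:[16/3,20/3] z:[9,14] -> miss, prune
        N35 x:[21/2,13] y:[25/3,13] z:[8,18] -> hit [21/2,13], descend [23, 29]
          N23 x:[12,13] y:[25/3,31/3] z:[15,18] -> miss, prune
          N29 x:[21/2,25/2] y:[11,13] z:[8,11] -> hit [11,11] leaf, test {P17@t=11}
      N33 x:[7,27/2] y:[12,49/3] z:[23,38] -> miss, prune
  N30 x:[5/2,13/2] y:[11,53/3] z:[23,47] -> miss, prune

17 AABB tests over nodes [0, 24, 25, 3, 36, 21, 14, 19, 26, 31, 16, 10, 35, 23, 29, 33, 30]; 2 leaves entered; closest P17.

== RESULT ==
[0, 24, 25, 3, 36, 21, 14, 19, 26, 31, 16, 10, 35, 23, 29, 33, 30]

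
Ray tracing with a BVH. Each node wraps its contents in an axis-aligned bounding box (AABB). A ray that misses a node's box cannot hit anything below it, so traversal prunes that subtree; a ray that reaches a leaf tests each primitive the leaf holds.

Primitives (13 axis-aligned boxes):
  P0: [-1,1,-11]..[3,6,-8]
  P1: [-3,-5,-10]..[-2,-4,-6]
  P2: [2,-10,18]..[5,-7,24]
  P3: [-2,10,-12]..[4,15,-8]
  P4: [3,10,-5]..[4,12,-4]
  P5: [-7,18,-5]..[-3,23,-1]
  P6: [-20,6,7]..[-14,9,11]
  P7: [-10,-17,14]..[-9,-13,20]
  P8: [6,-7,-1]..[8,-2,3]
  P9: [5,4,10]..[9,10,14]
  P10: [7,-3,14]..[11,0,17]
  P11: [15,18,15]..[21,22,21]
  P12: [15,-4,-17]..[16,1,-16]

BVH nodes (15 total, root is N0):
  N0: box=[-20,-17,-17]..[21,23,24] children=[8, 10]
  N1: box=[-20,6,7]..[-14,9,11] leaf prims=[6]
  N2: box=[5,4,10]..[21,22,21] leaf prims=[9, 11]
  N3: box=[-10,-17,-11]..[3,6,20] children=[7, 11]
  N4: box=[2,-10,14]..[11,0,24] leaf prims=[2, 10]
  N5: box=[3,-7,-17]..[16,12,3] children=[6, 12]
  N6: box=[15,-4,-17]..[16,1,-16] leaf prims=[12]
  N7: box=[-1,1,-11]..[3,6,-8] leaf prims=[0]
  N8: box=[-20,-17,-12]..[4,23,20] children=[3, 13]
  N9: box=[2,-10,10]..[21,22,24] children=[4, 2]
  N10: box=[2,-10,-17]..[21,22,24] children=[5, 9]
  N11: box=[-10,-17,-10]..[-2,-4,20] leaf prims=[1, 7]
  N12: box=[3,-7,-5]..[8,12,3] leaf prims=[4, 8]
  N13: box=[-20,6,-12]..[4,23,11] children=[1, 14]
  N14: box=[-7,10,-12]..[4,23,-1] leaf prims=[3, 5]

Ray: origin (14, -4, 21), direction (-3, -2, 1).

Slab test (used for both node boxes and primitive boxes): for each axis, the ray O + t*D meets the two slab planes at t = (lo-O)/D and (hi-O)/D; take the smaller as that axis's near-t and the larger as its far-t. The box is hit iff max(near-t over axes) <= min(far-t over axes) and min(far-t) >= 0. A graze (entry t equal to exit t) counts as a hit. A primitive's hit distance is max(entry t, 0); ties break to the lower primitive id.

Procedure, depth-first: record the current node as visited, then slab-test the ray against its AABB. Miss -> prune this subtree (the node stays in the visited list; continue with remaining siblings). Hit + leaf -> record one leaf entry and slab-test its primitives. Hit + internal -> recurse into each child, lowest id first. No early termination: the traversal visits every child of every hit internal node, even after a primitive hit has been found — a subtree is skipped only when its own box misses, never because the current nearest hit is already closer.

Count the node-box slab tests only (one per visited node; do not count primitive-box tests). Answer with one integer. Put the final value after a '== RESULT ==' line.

Walk:
N0 x:[-7/3,34/3] y:[-27/2,13/2] z:[-38,3] -> hit [-7/3,3], descend [8, 10]
  N8 x:[10/3,34/3] y:[-27/2,13/2] z:[-33,-1] -> miss, prune
  N10 x:[-7/3,4] y:[-13,3] z:[-38,3] -> hit [-7/3,3], descend [5, 9]
    N5 x:[-2/3,11/3] y:[-8,3/2] z:[-38,-18] -> miss, prune
    N9 x:[-7/3,4] y:[-13,3] z:[-11,3] -> hit [-7/3,3], descend [2, 4]
      N2 x:[-7/3,3] y:[-13,-4] z:[-11,0] -> miss, prune
      N4 x:[1,4] y:[-2,3] z:[-7,3] -> hit [1,3] leaf, test {P2@t=3, P10(miss)}

order=[0, 8, 10, 5, 9, 2, 4]  |boxes|=7  |leaves|=1  hit=P2

== RESULT ==
7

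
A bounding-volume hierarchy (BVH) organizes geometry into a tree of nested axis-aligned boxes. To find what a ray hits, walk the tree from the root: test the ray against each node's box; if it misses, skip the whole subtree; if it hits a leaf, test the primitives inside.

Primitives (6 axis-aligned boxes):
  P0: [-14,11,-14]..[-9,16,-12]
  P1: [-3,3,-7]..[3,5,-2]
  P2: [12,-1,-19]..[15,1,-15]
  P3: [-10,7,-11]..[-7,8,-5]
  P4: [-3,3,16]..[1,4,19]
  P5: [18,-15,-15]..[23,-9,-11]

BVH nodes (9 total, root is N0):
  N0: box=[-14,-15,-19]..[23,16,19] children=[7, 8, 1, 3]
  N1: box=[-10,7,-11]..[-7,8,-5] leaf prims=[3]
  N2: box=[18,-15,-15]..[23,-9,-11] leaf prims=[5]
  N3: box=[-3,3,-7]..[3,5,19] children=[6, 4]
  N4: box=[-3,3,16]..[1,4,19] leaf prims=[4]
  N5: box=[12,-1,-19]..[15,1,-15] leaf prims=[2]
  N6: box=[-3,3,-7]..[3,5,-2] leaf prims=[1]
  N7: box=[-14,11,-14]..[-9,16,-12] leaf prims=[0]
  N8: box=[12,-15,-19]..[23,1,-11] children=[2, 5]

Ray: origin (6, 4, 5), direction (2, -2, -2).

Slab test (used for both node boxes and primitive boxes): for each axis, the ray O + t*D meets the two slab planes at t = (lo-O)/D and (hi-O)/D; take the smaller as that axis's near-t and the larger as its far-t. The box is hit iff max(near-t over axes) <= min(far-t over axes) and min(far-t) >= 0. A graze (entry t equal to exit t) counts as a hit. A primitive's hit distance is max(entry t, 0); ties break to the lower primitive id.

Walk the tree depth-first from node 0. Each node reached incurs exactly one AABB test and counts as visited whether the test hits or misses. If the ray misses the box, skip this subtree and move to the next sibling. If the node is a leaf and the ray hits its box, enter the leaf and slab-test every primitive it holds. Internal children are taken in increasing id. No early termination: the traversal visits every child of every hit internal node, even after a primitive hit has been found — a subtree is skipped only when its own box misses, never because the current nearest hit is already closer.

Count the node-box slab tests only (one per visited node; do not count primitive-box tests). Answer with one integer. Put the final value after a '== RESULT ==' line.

Traverse from the root:
N0 x:[-10,17/2] y:[-6,19/2] z:[-7,12] -> hit [-6,17/2], descend [1, 3, 7, 8]
  N1 x:[-8,-13/2] y:[-2,-3/2] z:[5,8] -> miss, prune
  N3 x:[-9/2,-3/2] y:[-1/2,1/2] z:[-7,6] -> miss, prune
  N7 x:[-10,-15/2] y:[-6,-7/2] z:[17/2,19/2] -> miss, prune
  N8 x:[3,17/2] y:[3/2,19/2] z:[8,12] -> hit [8,17/2], descend [2, 5]
    N2 x:[6,17/2] y:[13/2,19/2] z:[8,10] -> hit [8,17/2] leaf, test {P5@t=8}
    N5 x:[3,9/2] y:[3/2,5/2] z:[10,12] -> miss, prune

Visited [0, 1, 3, 7, 8, 2, 5]. Tests: 7 box, 1 leaf. Nearest: P5.

== RESULT ==
7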